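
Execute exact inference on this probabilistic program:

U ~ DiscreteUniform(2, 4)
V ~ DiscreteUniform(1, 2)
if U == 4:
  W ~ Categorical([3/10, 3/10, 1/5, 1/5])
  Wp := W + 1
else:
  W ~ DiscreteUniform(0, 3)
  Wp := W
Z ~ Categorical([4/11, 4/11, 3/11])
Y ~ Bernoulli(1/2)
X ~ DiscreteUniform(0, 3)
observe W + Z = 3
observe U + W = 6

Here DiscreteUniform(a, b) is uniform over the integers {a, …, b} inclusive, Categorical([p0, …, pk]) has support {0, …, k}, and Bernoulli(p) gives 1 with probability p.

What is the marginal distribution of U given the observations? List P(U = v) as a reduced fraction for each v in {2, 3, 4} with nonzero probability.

Enumerate traces; 32 have nonzero weight after conditioning:
  (U=3, V=1, W=3, Z=0, Y=0, X=0) weight 1/528
  (U=3, V=1, W=3, Z=0, Y=0, X=1) weight 1/528
  (U=3, V=1, W=3, Z=0, Y=0, X=2) weight 1/528
  (U=3, V=1, W=3, Z=0, Y=0, X=3) weight 1/528
  (U=3, V=1, W=3, Z=0, Y=1, X=0) weight 1/528
  (U=3, V=1, W=3, Z=0, Y=1, X=1) weight 1/528
  (U=3, V=1, W=3, Z=0, Y=1, X=2) weight 1/528
  (U=3, V=1, W=3, Z=0, Y=1, X=3) weight 1/528
  (U=4, V=1, W=2, Z=1, Y=0, X=0) weight 1/660
  … 23 more
Group by U:
  weight(U=3) = 1/33
  weight(U=4) = 4/165
Total weight = 1/33 + 4/165 = 3/55
P(U=3 | obs) = 1/33 / 3/55 = 5/9
P(U=4 | obs) = 4/165 / 3/55 = 4/9

P(U=3) = 5/9, P(U=4) = 4/9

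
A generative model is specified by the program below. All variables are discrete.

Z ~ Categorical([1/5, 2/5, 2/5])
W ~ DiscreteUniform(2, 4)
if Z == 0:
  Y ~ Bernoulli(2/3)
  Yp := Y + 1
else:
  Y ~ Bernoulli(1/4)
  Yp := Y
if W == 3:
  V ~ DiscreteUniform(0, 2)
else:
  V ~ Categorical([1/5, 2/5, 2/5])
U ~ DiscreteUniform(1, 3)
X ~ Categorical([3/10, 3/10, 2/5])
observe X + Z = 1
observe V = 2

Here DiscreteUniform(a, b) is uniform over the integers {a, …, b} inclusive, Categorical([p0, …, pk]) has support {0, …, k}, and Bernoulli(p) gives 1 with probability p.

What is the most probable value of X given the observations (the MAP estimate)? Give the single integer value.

argmax_v P(X = v | obs) = 0

Enumerate traces; 36 have nonzero weight after conditioning:
  (Z=0, W=2, Y=0, V=2, U=1, X=1) weight 1/1125
  (Z=0, W=2, Y=0, V=2, U=2, X=1) weight 1/1125
  (Z=0, W=2, Y=0, V=2, U=3, X=1) weight 1/1125
  (Z=0, W=2, Y=1, V=2, U=1, X=1) weight 2/1125
  (Z=0, W=2, Y=1, V=2, U=2, X=1) weight 2/1125
  (Z=0, W=2, Y=1, V=2, U=3, X=1) weight 2/1125
  (Z=0, W=3, Y=0, V=2, U=1, X=1) weight 1/1350
  (Z=0, W=3, Y=0, V=2, U=2, X=1) weight 1/1350
  (Z=1, W=2, Y=0, V=2, U=1, X=0) weight 1/250
  … 27 more
Group by X:
  weight(X=0) = 17/375
  weight(X=1) = 17/750
Total weight = 17/375 + 17/750 = 17/250
P(X=0 | obs) = 17/375 / 17/250 = 2/3
P(X=1 | obs) = 17/750 / 17/250 = 1/3
argmax = 0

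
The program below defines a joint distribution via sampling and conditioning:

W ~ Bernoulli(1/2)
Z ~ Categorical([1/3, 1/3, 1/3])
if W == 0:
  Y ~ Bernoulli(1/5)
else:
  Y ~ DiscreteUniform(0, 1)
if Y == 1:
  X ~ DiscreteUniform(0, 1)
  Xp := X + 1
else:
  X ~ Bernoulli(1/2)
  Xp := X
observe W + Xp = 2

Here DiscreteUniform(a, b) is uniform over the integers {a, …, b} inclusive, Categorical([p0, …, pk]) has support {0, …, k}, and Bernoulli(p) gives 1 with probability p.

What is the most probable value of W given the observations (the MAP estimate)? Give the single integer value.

Enumerate traces; 9 have nonzero weight after conditioning:
  (W=0, Z=0, Y=1, X=1) weight 1/60
  (W=0, Z=1, Y=1, X=1) weight 1/60
  (W=0, Z=2, Y=1, X=1) weight 1/60
  (W=1, Z=0, Y=0, X=1) weight 1/24
  (W=1, Z=0, Y=1, X=0) weight 1/24
  (W=1, Z=1, Y=0, X=1) weight 1/24
  (W=1, Z=1, Y=1, X=0) weight 1/24
  (W=1, Z=2, Y=0, X=1) weight 1/24
  … 1 more
Group by W:
  weight(W=0) = 1/20
  weight(W=1) = 1/4
Total weight = 1/20 + 1/4 = 3/10
P(W=0 | obs) = 1/20 / 3/10 = 1/6
P(W=1 | obs) = 1/4 / 3/10 = 5/6
argmax = 1

argmax_v P(W = v | obs) = 1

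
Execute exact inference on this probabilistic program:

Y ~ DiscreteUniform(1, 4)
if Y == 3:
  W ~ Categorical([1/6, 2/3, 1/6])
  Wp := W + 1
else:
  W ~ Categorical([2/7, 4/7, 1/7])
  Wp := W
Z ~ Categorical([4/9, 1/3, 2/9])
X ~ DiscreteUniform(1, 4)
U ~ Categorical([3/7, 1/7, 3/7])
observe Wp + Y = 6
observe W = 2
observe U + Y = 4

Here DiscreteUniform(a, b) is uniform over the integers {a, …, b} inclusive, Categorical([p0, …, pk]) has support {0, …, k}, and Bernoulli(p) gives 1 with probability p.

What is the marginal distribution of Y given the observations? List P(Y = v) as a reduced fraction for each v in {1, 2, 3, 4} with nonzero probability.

P(Y=3) = 7/25, P(Y=4) = 18/25

Enumerate traces; 24 have nonzero weight after conditioning:
  (Y=3, W=2, Z=0, X=1, U=1) weight 1/1512
  (Y=3, W=2, Z=0, X=2, U=1) weight 1/1512
  (Y=3, W=2, Z=0, X=3, U=1) weight 1/1512
  (Y=3, W=2, Z=0, X=4, U=1) weight 1/1512
  (Y=3, W=2, Z=1, X=1, U=1) weight 1/2016
  (Y=3, W=2, Z=1, X=2, U=1) weight 1/2016
  (Y=3, W=2, Z=1, X=3, U=1) weight 1/2016
  (Y=3, W=2, Z=1, X=4, U=1) weight 1/2016
  (Y=4, W=2, Z=0, X=1, U=0) weight 1/588
  … 15 more
Group by Y:
  weight(Y=3) = 1/168
  weight(Y=4) = 3/196
Total weight = 1/168 + 3/196 = 25/1176
P(Y=3 | obs) = 1/168 / 25/1176 = 7/25
P(Y=4 | obs) = 3/196 / 25/1176 = 18/25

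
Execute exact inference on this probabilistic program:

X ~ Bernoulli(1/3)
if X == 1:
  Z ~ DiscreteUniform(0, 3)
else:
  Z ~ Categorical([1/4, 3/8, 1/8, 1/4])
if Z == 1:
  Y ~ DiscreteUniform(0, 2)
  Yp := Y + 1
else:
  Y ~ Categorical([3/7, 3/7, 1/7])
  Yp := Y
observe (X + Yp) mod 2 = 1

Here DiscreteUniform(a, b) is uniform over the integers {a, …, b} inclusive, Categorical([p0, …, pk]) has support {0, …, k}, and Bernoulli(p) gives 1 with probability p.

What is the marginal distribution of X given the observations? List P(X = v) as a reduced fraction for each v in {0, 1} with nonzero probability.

P(X=0) = 87/130, P(X=1) = 43/130

Enumerate traces; 12 have nonzero weight after conditioning:
  (X=0, Z=0, Y=1) weight 1/14
  (X=0, Z=1, Y=0) weight 1/12
  (X=0, Z=1, Y=2) weight 1/12
  (X=0, Z=2, Y=1) weight 1/28
  (X=0, Z=3, Y=1) weight 1/14
  (X=1, Z=0, Y=0) weight 1/28
  (X=1, Z=0, Y=2) weight 1/84
  (X=1, Z=1, Y=1) weight 1/36
  … 4 more
Group by X:
  weight(X=0) = 29/84
  weight(X=1) = 43/252
Total weight = 29/84 + 43/252 = 65/126
P(X=0 | obs) = 29/84 / 65/126 = 87/130
P(X=1 | obs) = 43/252 / 65/126 = 43/130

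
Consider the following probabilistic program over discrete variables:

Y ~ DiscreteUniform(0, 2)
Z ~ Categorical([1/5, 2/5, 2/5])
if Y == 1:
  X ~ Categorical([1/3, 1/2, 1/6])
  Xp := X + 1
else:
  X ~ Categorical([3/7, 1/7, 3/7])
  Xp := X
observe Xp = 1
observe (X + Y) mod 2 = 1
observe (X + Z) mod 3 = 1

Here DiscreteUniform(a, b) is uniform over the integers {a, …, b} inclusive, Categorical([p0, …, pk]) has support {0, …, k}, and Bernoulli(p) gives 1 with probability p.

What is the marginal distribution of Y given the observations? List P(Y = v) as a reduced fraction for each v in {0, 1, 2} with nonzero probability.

Enumerate traces; 3 have nonzero weight after conditioning:
  (Y=0, Z=0, X=1) weight 1/105
  (Y=1, Z=1, X=0) weight 2/45
  (Y=2, Z=0, X=1) weight 1/105
Group by Y:
  weight(Y=0) = 1/105
  weight(Y=1) = 2/45
  weight(Y=2) = 1/105
Total weight = 1/105 + 2/45 + 1/105 = 4/63
P(Y=0 | obs) = 1/105 / 4/63 = 3/20
P(Y=1 | obs) = 2/45 / 4/63 = 7/10
P(Y=2 | obs) = 1/105 / 4/63 = 3/20

P(Y=0) = 3/20, P(Y=1) = 7/10, P(Y=2) = 3/20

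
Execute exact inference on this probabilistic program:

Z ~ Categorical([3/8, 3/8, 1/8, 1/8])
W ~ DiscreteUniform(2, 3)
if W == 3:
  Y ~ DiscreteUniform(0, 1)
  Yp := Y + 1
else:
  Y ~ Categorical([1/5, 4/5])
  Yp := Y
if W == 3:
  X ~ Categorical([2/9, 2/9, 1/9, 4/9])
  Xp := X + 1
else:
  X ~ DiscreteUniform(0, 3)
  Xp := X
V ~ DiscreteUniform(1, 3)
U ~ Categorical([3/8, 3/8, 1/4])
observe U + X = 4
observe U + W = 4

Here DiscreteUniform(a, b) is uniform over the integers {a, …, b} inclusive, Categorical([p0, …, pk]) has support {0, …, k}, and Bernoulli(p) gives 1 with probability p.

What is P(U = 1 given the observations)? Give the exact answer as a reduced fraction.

P(U = 1 | obs) = 8/11

Enumerate traces; 48 have nonzero weight after conditioning:
  (Z=0, W=2, Y=0, X=2, V=1, U=2) weight 1/1280
  (Z=0, W=2, Y=0, X=2, V=2, U=2) weight 1/1280
  (Z=0, W=2, Y=0, X=2, V=3, U=2) weight 1/1280
  (Z=0, W=2, Y=1, X=2, V=1, U=2) weight 1/320
  (Z=0, W=2, Y=1, X=2, V=2, U=2) weight 1/320
  (Z=0, W=2, Y=1, X=2, V=3, U=2) weight 1/320
  (Z=0, W=3, Y=0, X=3, V=1, U=1) weight 1/192
  (Z=0, W=3, Y=0, X=3, V=2, U=1) weight 1/192
  … 40 more
Group by U:
  weight(U=1) = 1/12
  weight(U=2) = 1/32
Total weight = 1/12 + 1/32 = 11/96
P(U=1 | obs) = 1/12 / 11/96 = 8/11
P(U=2 | obs) = 1/32 / 11/96 = 3/11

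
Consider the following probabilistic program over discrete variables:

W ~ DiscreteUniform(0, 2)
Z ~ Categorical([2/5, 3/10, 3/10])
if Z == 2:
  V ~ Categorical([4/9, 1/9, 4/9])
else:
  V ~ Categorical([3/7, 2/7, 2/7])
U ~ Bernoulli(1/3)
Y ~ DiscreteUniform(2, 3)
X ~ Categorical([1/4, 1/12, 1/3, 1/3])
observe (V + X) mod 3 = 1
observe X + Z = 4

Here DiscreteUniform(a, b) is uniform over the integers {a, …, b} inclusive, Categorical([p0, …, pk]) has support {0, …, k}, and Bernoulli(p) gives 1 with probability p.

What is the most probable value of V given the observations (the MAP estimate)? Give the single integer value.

Enumerate traces; 24 have nonzero weight after conditioning:
  (W=0, Z=1, V=1, U=0, Y=2, X=3) weight 1/315
  (W=0, Z=1, V=1, U=0, Y=3, X=3) weight 1/315
  (W=0, Z=1, V=1, U=1, Y=2, X=3) weight 1/630
  (W=0, Z=1, V=1, U=1, Y=3, X=3) weight 1/630
  (W=0, Z=2, V=2, U=0, Y=2, X=2) weight 2/405
  (W=0, Z=2, V=2, U=0, Y=3, X=2) weight 2/405
  (W=0, Z=2, V=2, U=1, Y=2, X=2) weight 1/405
  (W=0, Z=2, V=2, U=1, Y=3, X=2) weight 1/405
  … 16 more
Group by V:
  weight(V=1) = 1/35
  weight(V=2) = 2/45
Total weight = 1/35 + 2/45 = 23/315
P(V=1 | obs) = 1/35 / 23/315 = 9/23
P(V=2 | obs) = 2/45 / 23/315 = 14/23
argmax = 2

argmax_v P(V = v | obs) = 2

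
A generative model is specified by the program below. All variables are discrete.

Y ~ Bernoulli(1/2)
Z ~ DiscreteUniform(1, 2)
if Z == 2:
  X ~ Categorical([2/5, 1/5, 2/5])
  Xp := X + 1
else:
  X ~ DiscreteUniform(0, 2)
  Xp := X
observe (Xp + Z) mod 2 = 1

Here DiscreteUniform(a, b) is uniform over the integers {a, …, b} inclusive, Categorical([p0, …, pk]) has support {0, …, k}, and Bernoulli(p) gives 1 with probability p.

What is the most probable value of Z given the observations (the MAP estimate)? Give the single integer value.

argmax_v P(Z = v | obs) = 2

Enumerate traces; 8 have nonzero weight after conditioning:
  (Y=0, Z=1, X=0) weight 1/12
  (Y=0, Z=1, X=2) weight 1/12
  (Y=0, Z=2, X=0) weight 1/10
  (Y=0, Z=2, X=2) weight 1/10
  (Y=1, Z=1, X=0) weight 1/12
  (Y=1, Z=1, X=2) weight 1/12
  (Y=1, Z=2, X=0) weight 1/10
  (Y=1, Z=2, X=2) weight 1/10
Group by Z:
  weight(Z=1) = 1/3
  weight(Z=2) = 2/5
Total weight = 1/3 + 2/5 = 11/15
P(Z=1 | obs) = 1/3 / 11/15 = 5/11
P(Z=2 | obs) = 2/5 / 11/15 = 6/11
argmax = 2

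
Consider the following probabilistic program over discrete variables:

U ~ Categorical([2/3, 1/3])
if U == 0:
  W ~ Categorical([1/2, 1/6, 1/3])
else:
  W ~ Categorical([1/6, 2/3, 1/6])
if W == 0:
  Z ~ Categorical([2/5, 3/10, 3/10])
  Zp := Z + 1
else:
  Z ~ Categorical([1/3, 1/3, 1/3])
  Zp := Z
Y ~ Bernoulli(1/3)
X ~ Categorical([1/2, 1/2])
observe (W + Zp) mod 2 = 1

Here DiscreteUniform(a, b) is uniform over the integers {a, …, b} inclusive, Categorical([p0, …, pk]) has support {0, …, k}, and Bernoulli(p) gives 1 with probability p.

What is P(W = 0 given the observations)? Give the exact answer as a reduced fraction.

Enumerate traces; 40 have nonzero weight after conditioning:
  (U=0, W=0, Z=0, Y=0, X=0) weight 2/45
  (U=0, W=0, Z=0, Y=0, X=1) weight 2/45
  (U=0, W=0, Z=0, Y=1, X=0) weight 1/45
  (U=0, W=0, Z=0, Y=1, X=1) weight 1/45
  (U=0, W=0, Z=2, Y=0, X=0) weight 1/30
  (U=0, W=0, Z=2, Y=0, X=1) weight 1/30
  (U=0, W=0, Z=2, Y=1, X=0) weight 1/60
  (U=0, W=0, Z=2, Y=1, X=1) weight 1/60
  (U=0, W=1, Z=0, Y=0, X=0) weight 1/81
  (U=0, W=2, Z=1, Y=0, X=0) weight 2/81
  … 30 more
Group by W:
  weight(W=0) = 49/180
  weight(W=1) = 2/9
  weight(W=2) = 5/54
Total weight = 49/180 + 2/9 + 5/54 = 317/540
P(W=0 | obs) = 49/180 / 317/540 = 147/317
P(W=1 | obs) = 2/9 / 317/540 = 120/317
P(W=2 | obs) = 5/54 / 317/540 = 50/317

P(W = 0 | obs) = 147/317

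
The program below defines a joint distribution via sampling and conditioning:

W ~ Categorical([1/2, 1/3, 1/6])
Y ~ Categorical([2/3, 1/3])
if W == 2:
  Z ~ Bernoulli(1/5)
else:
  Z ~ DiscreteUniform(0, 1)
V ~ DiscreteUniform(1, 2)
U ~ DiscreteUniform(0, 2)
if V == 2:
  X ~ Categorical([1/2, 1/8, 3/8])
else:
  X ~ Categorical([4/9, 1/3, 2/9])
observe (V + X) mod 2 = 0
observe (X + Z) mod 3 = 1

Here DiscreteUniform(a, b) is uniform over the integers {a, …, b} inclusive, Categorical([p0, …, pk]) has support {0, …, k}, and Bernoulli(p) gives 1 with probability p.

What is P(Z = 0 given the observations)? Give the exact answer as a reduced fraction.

Enumerate traces; 36 have nonzero weight after conditioning:
  (W=0, Y=0, Z=0, V=1, U=0, X=1) weight 1/108
  (W=0, Y=0, Z=0, V=1, U=1, X=1) weight 1/108
  (W=0, Y=0, Z=0, V=1, U=2, X=1) weight 1/108
  (W=0, Y=0, Z=1, V=2, U=0, X=0) weight 1/72
  (W=0, Y=0, Z=1, V=2, U=1, X=0) weight 1/72
  (W=0, Y=0, Z=1, V=2, U=2, X=0) weight 1/72
  (W=0, Y=1, Z=0, V=1, U=0, X=1) weight 1/216
  (W=0, Y=1, Z=0, V=1, U=1, X=1) weight 1/216
  … 28 more
Group by Z:
  weight(Z=0) = 11/120
  weight(Z=1) = 9/80
Total weight = 11/120 + 9/80 = 49/240
P(Z=0 | obs) = 11/120 / 49/240 = 22/49
P(Z=1 | obs) = 9/80 / 49/240 = 27/49

P(Z = 0 | obs) = 22/49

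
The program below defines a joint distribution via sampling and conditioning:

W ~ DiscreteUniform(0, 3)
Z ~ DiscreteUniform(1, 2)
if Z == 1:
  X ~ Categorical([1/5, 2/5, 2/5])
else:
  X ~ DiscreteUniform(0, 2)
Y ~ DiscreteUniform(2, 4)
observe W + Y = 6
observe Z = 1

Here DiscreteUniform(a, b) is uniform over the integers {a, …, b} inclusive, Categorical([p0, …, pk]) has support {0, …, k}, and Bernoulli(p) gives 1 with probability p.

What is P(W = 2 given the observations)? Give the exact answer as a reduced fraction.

Enumerate traces; 6 have nonzero weight after conditioning:
  (W=2, Z=1, X=0, Y=4) weight 1/120
  (W=2, Z=1, X=1, Y=4) weight 1/60
  (W=2, Z=1, X=2, Y=4) weight 1/60
  (W=3, Z=1, X=0, Y=3) weight 1/120
  (W=3, Z=1, X=1, Y=3) weight 1/60
  (W=3, Z=1, X=2, Y=3) weight 1/60
Group by W:
  weight(W=2) = 1/24
  weight(W=3) = 1/24
Total weight = 1/24 + 1/24 = 1/12
P(W=2 | obs) = 1/24 / 1/12 = 1/2
P(W=3 | obs) = 1/24 / 1/12 = 1/2

P(W = 2 | obs) = 1/2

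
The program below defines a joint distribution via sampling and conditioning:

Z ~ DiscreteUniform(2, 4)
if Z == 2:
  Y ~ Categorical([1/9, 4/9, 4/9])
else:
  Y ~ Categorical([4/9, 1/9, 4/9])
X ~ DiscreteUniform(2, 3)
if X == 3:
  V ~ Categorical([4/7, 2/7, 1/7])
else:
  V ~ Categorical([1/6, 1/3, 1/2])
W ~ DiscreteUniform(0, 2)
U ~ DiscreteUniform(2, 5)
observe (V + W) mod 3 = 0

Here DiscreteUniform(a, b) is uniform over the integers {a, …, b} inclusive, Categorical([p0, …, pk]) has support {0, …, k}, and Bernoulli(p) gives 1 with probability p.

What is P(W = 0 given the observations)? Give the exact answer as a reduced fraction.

Enumerate traces; 216 have nonzero weight after conditioning:
  (Z=2, Y=0, X=2, V=0, W=0, U=2) weight 1/3888
  (Z=2, Y=0, X=2, V=0, W=0, U=3) weight 1/3888
  (Z=2, Y=0, X=2, V=0, W=0, U=4) weight 1/3888
  (Z=2, Y=0, X=2, V=0, W=0, U=5) weight 1/3888
  (Z=2, Y=0, X=2, V=1, W=2, U=2) weight 1/1944
  (Z=2, Y=0, X=2, V=1, W=2, U=3) weight 1/1944
  (Z=2, Y=0, X=2, V=1, W=2, U=4) weight 1/1944
  (Z=2, Y=0, X=2, V=1, W=2, U=5) weight 1/1944
  (Z=2, Y=0, X=2, V=2, W=1, U=2) weight 1/1296
  … 207 more
Group by W:
  weight(W=0) = 31/252
  weight(W=1) = 3/28
  weight(W=2) = 13/126
Total weight = 31/252 + 3/28 + 13/126 = 1/3
P(W=0 | obs) = 31/252 / 1/3 = 31/84
P(W=1 | obs) = 3/28 / 1/3 = 9/28
P(W=2 | obs) = 13/126 / 1/3 = 13/42

P(W = 0 | obs) = 31/84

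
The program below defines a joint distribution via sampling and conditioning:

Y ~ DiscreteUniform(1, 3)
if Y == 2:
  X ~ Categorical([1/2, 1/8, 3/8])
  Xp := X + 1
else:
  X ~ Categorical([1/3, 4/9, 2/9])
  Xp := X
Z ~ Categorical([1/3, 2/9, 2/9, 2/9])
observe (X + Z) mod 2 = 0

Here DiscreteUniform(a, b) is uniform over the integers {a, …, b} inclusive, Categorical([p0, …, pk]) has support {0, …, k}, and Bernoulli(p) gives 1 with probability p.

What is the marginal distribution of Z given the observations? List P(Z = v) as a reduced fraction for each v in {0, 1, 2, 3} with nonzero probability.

Enumerate traces; 18 have nonzero weight after conditioning:
  (Y=1, X=0, Z=0) weight 1/27
  (Y=1, X=0, Z=2) weight 2/81
  (Y=1, X=1, Z=1) weight 8/243
  (Y=1, X=1, Z=3) weight 8/243
  (Y=1, X=2, Z=0) weight 2/81
  (Y=1, X=2, Z=2) weight 4/243
  (Y=2, X=0, Z=0) weight 1/18
  (Y=2, X=0, Z=2) weight 1/27
  … 10 more
Group by Z:
  weight(Z=0) = 143/648
  weight(Z=1) = 73/972
  weight(Z=2) = 143/972
  weight(Z=3) = 73/972
Total weight = 143/648 + 73/972 + 143/972 + 73/972 = 1007/1944
P(Z=0 | obs) = 143/648 / 1007/1944 = 429/1007
P(Z=1 | obs) = 73/972 / 1007/1944 = 146/1007
P(Z=2 | obs) = 143/972 / 1007/1944 = 286/1007
P(Z=3 | obs) = 73/972 / 1007/1944 = 146/1007

P(Z=0) = 429/1007, P(Z=1) = 146/1007, P(Z=2) = 286/1007, P(Z=3) = 146/1007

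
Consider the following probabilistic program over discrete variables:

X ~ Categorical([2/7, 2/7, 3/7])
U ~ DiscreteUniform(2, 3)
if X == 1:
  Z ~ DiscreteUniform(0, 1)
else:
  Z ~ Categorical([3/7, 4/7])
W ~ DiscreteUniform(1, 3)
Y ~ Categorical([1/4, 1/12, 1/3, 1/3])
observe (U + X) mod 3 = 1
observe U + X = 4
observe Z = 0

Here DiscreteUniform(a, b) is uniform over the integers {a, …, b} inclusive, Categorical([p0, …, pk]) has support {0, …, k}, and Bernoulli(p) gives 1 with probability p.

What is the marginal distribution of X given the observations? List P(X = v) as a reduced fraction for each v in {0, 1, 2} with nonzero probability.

P(X=1) = 7/16, P(X=2) = 9/16

Enumerate traces; 24 have nonzero weight after conditioning:
  (X=1, U=3, Z=0, W=1, Y=0) weight 1/168
  (X=1, U=3, Z=0, W=1, Y=1) weight 1/504
  (X=1, U=3, Z=0, W=1, Y=2) weight 1/126
  (X=1, U=3, Z=0, W=1, Y=3) weight 1/126
  (X=1, U=3, Z=0, W=2, Y=0) weight 1/168
  (X=1, U=3, Z=0, W=2, Y=1) weight 1/504
  (X=1, U=3, Z=0, W=2, Y=2) weight 1/126
  (X=1, U=3, Z=0, W=2, Y=3) weight 1/126
  (X=2, U=2, Z=0, W=1, Y=0) weight 3/392
  … 15 more
Group by X:
  weight(X=1) = 1/14
  weight(X=2) = 9/98
Total weight = 1/14 + 9/98 = 8/49
P(X=1 | obs) = 1/14 / 8/49 = 7/16
P(X=2 | obs) = 9/98 / 8/49 = 9/16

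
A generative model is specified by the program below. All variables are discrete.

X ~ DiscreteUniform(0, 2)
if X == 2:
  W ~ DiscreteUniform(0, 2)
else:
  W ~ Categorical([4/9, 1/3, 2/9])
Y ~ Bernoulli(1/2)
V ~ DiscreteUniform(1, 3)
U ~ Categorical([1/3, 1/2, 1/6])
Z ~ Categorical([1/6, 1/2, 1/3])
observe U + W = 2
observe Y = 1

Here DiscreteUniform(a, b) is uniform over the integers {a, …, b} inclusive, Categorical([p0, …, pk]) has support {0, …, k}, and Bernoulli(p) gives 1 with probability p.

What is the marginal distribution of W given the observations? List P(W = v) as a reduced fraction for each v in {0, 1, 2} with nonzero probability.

P(W=0) = 11/52, P(W=1) = 27/52, P(W=2) = 7/26

Enumerate traces; 81 have nonzero weight after conditioning:
  (X=0, W=0, Y=1, V=1, U=2, Z=0) weight 1/1458
  (X=0, W=0, Y=1, V=1, U=2, Z=1) weight 1/486
  (X=0, W=0, Y=1, V=1, U=2, Z=2) weight 1/729
  (X=0, W=0, Y=1, V=2, U=2, Z=0) weight 1/1458
  (X=0, W=0, Y=1, V=2, U=2, Z=1) weight 1/486
  (X=0, W=0, Y=1, V=2, U=2, Z=2) weight 1/729
  (X=0, W=0, Y=1, V=3, U=2, Z=0) weight 1/1458
  (X=0, W=0, Y=1, V=3, U=2, Z=1) weight 1/486
  (X=0, W=1, Y=1, V=1, U=1, Z=0) weight 1/648
  (X=0, W=2, Y=1, V=1, U=0, Z=0) weight 1/1458
  … 71 more
Group by W:
  weight(W=0) = 11/324
  weight(W=1) = 1/12
  weight(W=2) = 7/162
Total weight = 11/324 + 1/12 + 7/162 = 13/81
P(W=0 | obs) = 11/324 / 13/81 = 11/52
P(W=1 | obs) = 1/12 / 13/81 = 27/52
P(W=2 | obs) = 7/162 / 13/81 = 7/26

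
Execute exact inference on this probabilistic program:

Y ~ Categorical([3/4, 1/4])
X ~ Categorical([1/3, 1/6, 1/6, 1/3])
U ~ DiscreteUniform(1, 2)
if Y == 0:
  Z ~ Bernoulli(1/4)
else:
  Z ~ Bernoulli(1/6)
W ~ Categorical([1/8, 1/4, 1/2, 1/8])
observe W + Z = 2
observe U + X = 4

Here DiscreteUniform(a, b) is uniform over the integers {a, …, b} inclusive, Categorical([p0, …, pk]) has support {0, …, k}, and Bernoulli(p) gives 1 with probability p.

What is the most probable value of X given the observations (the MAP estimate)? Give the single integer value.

argmax_v P(X = v | obs) = 3

Enumerate traces; 8 have nonzero weight after conditioning:
  (Y=0, X=2, U=2, Z=0, W=2) weight 3/128
  (Y=0, X=2, U=2, Z=1, W=1) weight 1/256
  (Y=0, X=3, U=1, Z=0, W=2) weight 3/64
  (Y=0, X=3, U=1, Z=1, W=1) weight 1/128
  (Y=1, X=2, U=2, Z=0, W=2) weight 5/576
  (Y=1, X=2, U=2, Z=1, W=1) weight 1/1152
  (Y=1, X=3, U=1, Z=0, W=2) weight 5/288
  (Y=1, X=3, U=1, Z=1, W=1) weight 1/576
Group by X:
  weight(X=2) = 85/2304
  weight(X=3) = 85/1152
Total weight = 85/2304 + 85/1152 = 85/768
P(X=2 | obs) = 85/2304 / 85/768 = 1/3
P(X=3 | obs) = 85/1152 / 85/768 = 2/3
argmax = 3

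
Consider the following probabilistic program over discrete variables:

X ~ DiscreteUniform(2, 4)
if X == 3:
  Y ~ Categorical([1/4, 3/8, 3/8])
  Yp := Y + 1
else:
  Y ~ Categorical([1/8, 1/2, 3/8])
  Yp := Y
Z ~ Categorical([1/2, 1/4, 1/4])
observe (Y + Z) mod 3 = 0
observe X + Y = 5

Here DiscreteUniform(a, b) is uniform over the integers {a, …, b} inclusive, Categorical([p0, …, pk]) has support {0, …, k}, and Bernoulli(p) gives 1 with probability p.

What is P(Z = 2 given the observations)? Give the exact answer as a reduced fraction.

Enumerate traces; 2 have nonzero weight after conditioning:
  (X=3, Y=2, Z=1) weight 1/32
  (X=4, Y=1, Z=2) weight 1/24
Group by Z:
  weight(Z=1) = 1/32
  weight(Z=2) = 1/24
Total weight = 1/32 + 1/24 = 7/96
P(Z=1 | obs) = 1/32 / 7/96 = 3/7
P(Z=2 | obs) = 1/24 / 7/96 = 4/7

P(Z = 2 | obs) = 4/7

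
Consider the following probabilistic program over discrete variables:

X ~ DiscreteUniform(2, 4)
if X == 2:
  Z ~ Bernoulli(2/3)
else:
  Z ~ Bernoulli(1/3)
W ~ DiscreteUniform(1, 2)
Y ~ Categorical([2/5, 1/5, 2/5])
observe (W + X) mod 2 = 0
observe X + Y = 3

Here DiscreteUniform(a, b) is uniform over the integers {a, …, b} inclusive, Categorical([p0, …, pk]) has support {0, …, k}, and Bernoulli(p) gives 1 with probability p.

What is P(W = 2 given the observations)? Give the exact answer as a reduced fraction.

P(W = 2 | obs) = 1/3

Enumerate traces; 4 have nonzero weight after conditioning:
  (X=2, Z=0, W=2, Y=1) weight 1/90
  (X=2, Z=1, W=2, Y=1) weight 1/45
  (X=3, Z=0, W=1, Y=0) weight 2/45
  (X=3, Z=1, W=1, Y=0) weight 1/45
Group by W:
  weight(W=1) = 1/15
  weight(W=2) = 1/30
Total weight = 1/15 + 1/30 = 1/10
P(W=1 | obs) = 1/15 / 1/10 = 2/3
P(W=2 | obs) = 1/30 / 1/10 = 1/3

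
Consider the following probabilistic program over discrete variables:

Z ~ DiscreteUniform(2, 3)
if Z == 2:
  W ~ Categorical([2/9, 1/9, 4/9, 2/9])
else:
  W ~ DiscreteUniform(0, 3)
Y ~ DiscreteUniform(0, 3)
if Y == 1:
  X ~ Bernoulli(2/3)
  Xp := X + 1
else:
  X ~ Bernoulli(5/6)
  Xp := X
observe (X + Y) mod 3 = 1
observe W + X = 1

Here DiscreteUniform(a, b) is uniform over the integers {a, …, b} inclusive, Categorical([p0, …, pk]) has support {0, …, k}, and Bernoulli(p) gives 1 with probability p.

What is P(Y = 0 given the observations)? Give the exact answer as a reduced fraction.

Enumerate traces; 6 have nonzero weight after conditioning:
  (Z=2, W=0, Y=0, X=1) weight 5/216
  (Z=2, W=0, Y=3, X=1) weight 5/216
  (Z=2, W=1, Y=1, X=0) weight 1/216
  (Z=3, W=0, Y=0, X=1) weight 5/192
  (Z=3, W=0, Y=3, X=1) weight 5/192
  (Z=3, W=1, Y=1, X=0) weight 1/96
Group by Y:
  weight(Y=0) = 85/1728
  weight(Y=1) = 13/864
  weight(Y=3) = 85/1728
Total weight = 85/1728 + 13/864 + 85/1728 = 49/432
P(Y=0 | obs) = 85/1728 / 49/432 = 85/196
P(Y=1 | obs) = 13/864 / 49/432 = 13/98
P(Y=3 | obs) = 85/1728 / 49/432 = 85/196

P(Y = 0 | obs) = 85/196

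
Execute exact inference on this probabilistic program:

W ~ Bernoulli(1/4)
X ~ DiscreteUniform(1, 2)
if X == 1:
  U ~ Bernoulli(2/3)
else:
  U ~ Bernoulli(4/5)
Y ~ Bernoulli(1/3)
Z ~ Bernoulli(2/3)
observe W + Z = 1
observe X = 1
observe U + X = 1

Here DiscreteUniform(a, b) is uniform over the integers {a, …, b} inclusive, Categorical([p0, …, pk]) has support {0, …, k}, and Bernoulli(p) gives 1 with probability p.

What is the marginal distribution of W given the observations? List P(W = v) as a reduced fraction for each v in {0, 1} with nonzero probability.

P(W=0) = 6/7, P(W=1) = 1/7

Enumerate traces; 4 have nonzero weight after conditioning:
  (W=0, X=1, U=0, Y=0, Z=1) weight 1/18
  (W=0, X=1, U=0, Y=1, Z=1) weight 1/36
  (W=1, X=1, U=0, Y=0, Z=0) weight 1/108
  (W=1, X=1, U=0, Y=1, Z=0) weight 1/216
Group by W:
  weight(W=0) = 1/12
  weight(W=1) = 1/72
Total weight = 1/12 + 1/72 = 7/72
P(W=0 | obs) = 1/12 / 7/72 = 6/7
P(W=1 | obs) = 1/72 / 7/72 = 1/7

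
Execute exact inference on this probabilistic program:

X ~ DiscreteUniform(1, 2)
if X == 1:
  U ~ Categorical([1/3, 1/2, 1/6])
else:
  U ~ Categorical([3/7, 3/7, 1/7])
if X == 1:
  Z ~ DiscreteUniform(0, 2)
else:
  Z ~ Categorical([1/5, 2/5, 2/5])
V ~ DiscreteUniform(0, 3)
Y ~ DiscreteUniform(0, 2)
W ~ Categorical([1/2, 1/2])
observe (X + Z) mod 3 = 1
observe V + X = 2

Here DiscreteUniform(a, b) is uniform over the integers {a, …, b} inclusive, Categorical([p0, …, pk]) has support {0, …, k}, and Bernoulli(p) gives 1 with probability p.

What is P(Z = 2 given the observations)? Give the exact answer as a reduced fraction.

Enumerate traces; 36 have nonzero weight after conditioning:
  (X=1, U=0, Z=0, V=1, Y=0, W=0) weight 1/432
  (X=1, U=0, Z=0, V=1, Y=0, W=1) weight 1/432
  (X=1, U=0, Z=0, V=1, Y=1, W=0) weight 1/432
  (X=1, U=0, Z=0, V=1, Y=1, W=1) weight 1/432
  (X=1, U=0, Z=0, V=1, Y=2, W=0) weight 1/432
  (X=1, U=0, Z=0, V=1, Y=2, W=1) weight 1/432
  (X=1, U=1, Z=0, V=1, Y=0, W=0) weight 1/288
  (X=1, U=1, Z=0, V=1, Y=0, W=1) weight 1/288
  (X=2, U=0, Z=2, V=0, Y=0, W=0) weight 1/280
  … 27 more
Group by Z:
  weight(Z=0) = 1/24
  weight(Z=2) = 1/20
Total weight = 1/24 + 1/20 = 11/120
P(Z=0 | obs) = 1/24 / 11/120 = 5/11
P(Z=2 | obs) = 1/20 / 11/120 = 6/11

P(Z = 2 | obs) = 6/11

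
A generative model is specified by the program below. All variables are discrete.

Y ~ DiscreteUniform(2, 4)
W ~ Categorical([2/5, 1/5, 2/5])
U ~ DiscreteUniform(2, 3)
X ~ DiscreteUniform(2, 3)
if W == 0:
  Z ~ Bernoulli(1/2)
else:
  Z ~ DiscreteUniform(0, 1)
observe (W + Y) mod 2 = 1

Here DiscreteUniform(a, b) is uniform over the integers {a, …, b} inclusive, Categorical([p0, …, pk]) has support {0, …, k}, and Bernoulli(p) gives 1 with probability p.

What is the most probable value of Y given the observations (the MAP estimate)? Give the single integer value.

argmax_v P(Y = v | obs) = 3

Enumerate traces; 32 have nonzero weight after conditioning:
  (Y=2, W=1, U=2, X=2, Z=0) weight 1/120
  (Y=2, W=1, U=2, X=2, Z=1) weight 1/120
  (Y=2, W=1, U=2, X=3, Z=0) weight 1/120
  (Y=2, W=1, U=2, X=3, Z=1) weight 1/120
  (Y=2, W=1, U=3, X=2, Z=0) weight 1/120
  (Y=2, W=1, U=3, X=2, Z=1) weight 1/120
  (Y=2, W=1, U=3, X=3, Z=0) weight 1/120
  (Y=2, W=1, U=3, X=3, Z=1) weight 1/120
  (Y=3, W=0, U=2, X=2, Z=0) weight 1/60
  (Y=4, W=1, U=2, X=2, Z=0) weight 1/120
  … 22 more
Group by Y:
  weight(Y=2) = 1/15
  weight(Y=3) = 4/15
  weight(Y=4) = 1/15
Total weight = 1/15 + 4/15 + 1/15 = 2/5
P(Y=2 | obs) = 1/15 / 2/5 = 1/6
P(Y=3 | obs) = 4/15 / 2/5 = 2/3
P(Y=4 | obs) = 1/15 / 2/5 = 1/6
argmax = 3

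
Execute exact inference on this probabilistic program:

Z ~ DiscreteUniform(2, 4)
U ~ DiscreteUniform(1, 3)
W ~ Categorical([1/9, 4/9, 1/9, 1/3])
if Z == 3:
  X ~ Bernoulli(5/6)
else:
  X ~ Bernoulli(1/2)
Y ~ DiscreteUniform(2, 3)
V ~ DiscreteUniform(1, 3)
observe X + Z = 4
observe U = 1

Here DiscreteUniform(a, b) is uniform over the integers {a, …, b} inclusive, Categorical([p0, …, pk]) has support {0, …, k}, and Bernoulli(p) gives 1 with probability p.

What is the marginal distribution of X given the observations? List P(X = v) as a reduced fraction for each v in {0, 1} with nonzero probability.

P(X=0) = 3/8, P(X=1) = 5/8

Enumerate traces; 48 have nonzero weight after conditioning:
  (Z=3, U=1, W=0, X=1, Y=2, V=1) weight 5/2916
  (Z=3, U=1, W=0, X=1, Y=2, V=2) weight 5/2916
  (Z=3, U=1, W=0, X=1, Y=2, V=3) weight 5/2916
  (Z=3, U=1, W=0, X=1, Y=3, V=1) weight 5/2916
  (Z=3, U=1, W=0, X=1, Y=3, V=2) weight 5/2916
  (Z=3, U=1, W=0, X=1, Y=3, V=3) weight 5/2916
  (Z=3, U=1, W=1, X=1, Y=2, V=1) weight 5/729
  (Z=3, U=1, W=1, X=1, Y=2, V=2) weight 5/729
  (Z=4, U=1, W=0, X=0, Y=2, V=1) weight 1/972
  … 39 more
Group by X:
  weight(X=0) = 1/18
  weight(X=1) = 5/54
Total weight = 1/18 + 5/54 = 4/27
P(X=0 | obs) = 1/18 / 4/27 = 3/8
P(X=1 | obs) = 5/54 / 4/27 = 5/8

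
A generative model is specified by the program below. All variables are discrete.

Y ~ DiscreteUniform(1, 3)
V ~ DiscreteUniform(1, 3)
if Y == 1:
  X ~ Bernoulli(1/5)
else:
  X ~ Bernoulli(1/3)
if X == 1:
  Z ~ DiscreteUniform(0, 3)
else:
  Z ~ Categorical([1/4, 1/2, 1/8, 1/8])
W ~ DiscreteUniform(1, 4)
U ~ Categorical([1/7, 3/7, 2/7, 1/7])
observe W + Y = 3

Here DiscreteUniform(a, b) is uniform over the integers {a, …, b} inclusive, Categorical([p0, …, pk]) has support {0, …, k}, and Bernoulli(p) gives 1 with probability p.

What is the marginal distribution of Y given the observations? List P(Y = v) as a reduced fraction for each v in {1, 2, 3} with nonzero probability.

P(Y=1) = 1/2, P(Y=2) = 1/2

Enumerate traces; 192 have nonzero weight after conditioning:
  (Y=1, V=1, X=0, Z=0, W=2, U=0) weight 1/1260
  (Y=1, V=1, X=0, Z=0, W=2, U=1) weight 1/420
  (Y=1, V=1, X=0, Z=0, W=2, U=2) weight 1/630
  (Y=1, V=1, X=0, Z=0, W=2, U=3) weight 1/1260
  (Y=1, V=1, X=0, Z=1, W=2, U=0) weight 1/630
  (Y=1, V=1, X=0, Z=1, W=2, U=1) weight 1/210
  (Y=1, V=1, X=0, Z=1, W=2, U=2) weight 1/315
  (Y=1, V=1, X=0, Z=1, W=2, U=3) weight 1/630
  (Y=2, V=1, X=0, Z=0, W=1, U=0) weight 1/1512
  … 183 more
Group by Y:
  weight(Y=1) = 1/12
  weight(Y=2) = 1/12
Total weight = 1/12 + 1/12 = 1/6
P(Y=1 | obs) = 1/12 / 1/6 = 1/2
P(Y=2 | obs) = 1/12 / 1/6 = 1/2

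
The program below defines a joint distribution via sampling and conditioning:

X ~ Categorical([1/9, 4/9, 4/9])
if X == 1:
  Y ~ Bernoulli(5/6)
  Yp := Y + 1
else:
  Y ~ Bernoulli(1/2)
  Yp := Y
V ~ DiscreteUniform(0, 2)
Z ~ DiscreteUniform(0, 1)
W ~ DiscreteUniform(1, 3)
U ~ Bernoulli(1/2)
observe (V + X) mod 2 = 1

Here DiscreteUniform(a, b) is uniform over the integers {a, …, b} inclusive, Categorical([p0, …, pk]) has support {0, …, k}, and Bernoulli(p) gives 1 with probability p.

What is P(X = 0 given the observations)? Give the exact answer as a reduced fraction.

P(X = 0 | obs) = 1/13

Enumerate traces; 96 have nonzero weight after conditioning:
  (X=0, Y=0, V=1, Z=0, W=1, U=0) weight 1/648
  (X=0, Y=0, V=1, Z=0, W=1, U=1) weight 1/648
  (X=0, Y=0, V=1, Z=0, W=2, U=0) weight 1/648
  (X=0, Y=0, V=1, Z=0, W=2, U=1) weight 1/648
  (X=0, Y=0, V=1, Z=0, W=3, U=0) weight 1/648
  (X=0, Y=0, V=1, Z=0, W=3, U=1) weight 1/648
  (X=0, Y=0, V=1, Z=1, W=1, U=0) weight 1/648
  (X=0, Y=0, V=1, Z=1, W=1, U=1) weight 1/648
  (X=1, Y=0, V=0, Z=0, W=1, U=0) weight 1/486
  (X=2, Y=0, V=1, Z=0, W=1, U=0) weight 1/162
  … 86 more
Group by X:
  weight(X=0) = 1/27
  weight(X=1) = 8/27
  weight(X=2) = 4/27
Total weight = 1/27 + 8/27 + 4/27 = 13/27
P(X=0 | obs) = 1/27 / 13/27 = 1/13
P(X=1 | obs) = 8/27 / 13/27 = 8/13
P(X=2 | obs) = 4/27 / 13/27 = 4/13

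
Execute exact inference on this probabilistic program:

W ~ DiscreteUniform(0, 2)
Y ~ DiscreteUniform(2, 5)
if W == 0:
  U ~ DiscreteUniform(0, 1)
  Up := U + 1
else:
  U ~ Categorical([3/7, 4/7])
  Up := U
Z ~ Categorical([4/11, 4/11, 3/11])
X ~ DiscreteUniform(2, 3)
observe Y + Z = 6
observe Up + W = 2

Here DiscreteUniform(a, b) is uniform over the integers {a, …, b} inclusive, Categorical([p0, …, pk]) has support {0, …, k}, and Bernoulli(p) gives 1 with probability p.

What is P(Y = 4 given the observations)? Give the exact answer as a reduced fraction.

P(Y = 4 | obs) = 3/7

Enumerate traces; 12 have nonzero weight after conditioning:
  (W=0, Y=4, U=1, Z=2, X=2) weight 1/176
  (W=0, Y=4, U=1, Z=2, X=3) weight 1/176
  (W=0, Y=5, U=1, Z=1, X=2) weight 1/132
  (W=0, Y=5, U=1, Z=1, X=3) weight 1/132
  (W=1, Y=4, U=1, Z=2, X=2) weight 1/154
  (W=1, Y=4, U=1, Z=2, X=3) weight 1/154
  (W=1, Y=5, U=1, Z=1, X=2) weight 2/231
  (W=1, Y=5, U=1, Z=1, X=3) weight 2/231
  … 4 more
Group by Y:
  weight(Y=4) = 3/88
  weight(Y=5) = 1/22
Total weight = 3/88 + 1/22 = 7/88
P(Y=4 | obs) = 3/88 / 7/88 = 3/7
P(Y=5 | obs) = 1/22 / 7/88 = 4/7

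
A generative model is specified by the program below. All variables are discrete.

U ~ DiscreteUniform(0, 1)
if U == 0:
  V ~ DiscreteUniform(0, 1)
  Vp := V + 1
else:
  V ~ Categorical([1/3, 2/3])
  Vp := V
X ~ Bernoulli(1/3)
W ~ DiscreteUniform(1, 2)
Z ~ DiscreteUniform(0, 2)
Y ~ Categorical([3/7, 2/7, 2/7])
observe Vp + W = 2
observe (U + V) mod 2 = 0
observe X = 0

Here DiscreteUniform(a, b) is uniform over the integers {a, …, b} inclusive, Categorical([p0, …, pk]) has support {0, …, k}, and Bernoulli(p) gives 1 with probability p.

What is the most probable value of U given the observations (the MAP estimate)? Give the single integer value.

argmax_v P(U = v | obs) = 1

Enumerate traces; 18 have nonzero weight after conditioning:
  (U=0, V=0, X=0, W=1, Z=0, Y=0) weight 1/84
  (U=0, V=0, X=0, W=1, Z=0, Y=1) weight 1/126
  (U=0, V=0, X=0, W=1, Z=0, Y=2) weight 1/126
  (U=0, V=0, X=0, W=1, Z=1, Y=0) weight 1/84
  (U=0, V=0, X=0, W=1, Z=1, Y=1) weight 1/126
  (U=0, V=0, X=0, W=1, Z=1, Y=2) weight 1/126
  (U=0, V=0, X=0, W=1, Z=2, Y=0) weight 1/84
  (U=0, V=0, X=0, W=1, Z=2, Y=1) weight 1/126
  (U=1, V=1, X=0, W=1, Z=0, Y=0) weight 1/63
  … 9 more
Group by U:
  weight(U=0) = 1/12
  weight(U=1) = 1/9
Total weight = 1/12 + 1/9 = 7/36
P(U=0 | obs) = 1/12 / 7/36 = 3/7
P(U=1 | obs) = 1/9 / 7/36 = 4/7
argmax = 1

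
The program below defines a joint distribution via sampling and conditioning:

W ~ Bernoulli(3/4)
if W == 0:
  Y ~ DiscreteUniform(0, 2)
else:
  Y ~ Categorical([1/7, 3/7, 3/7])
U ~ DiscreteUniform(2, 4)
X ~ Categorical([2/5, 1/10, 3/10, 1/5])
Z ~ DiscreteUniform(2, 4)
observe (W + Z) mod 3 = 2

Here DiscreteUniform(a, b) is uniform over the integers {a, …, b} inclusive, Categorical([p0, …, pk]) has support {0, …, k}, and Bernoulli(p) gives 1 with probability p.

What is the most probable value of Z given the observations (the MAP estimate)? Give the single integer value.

Enumerate traces; 72 have nonzero weight after conditioning:
  (W=0, Y=0, U=2, X=0, Z=2) weight 1/270
  (W=0, Y=0, U=2, X=1, Z=2) weight 1/1080
  (W=0, Y=0, U=2, X=2, Z=2) weight 1/360
  (W=0, Y=0, U=2, X=3, Z=2) weight 1/540
  (W=0, Y=0, U=3, X=0, Z=2) weight 1/270
  (W=0, Y=0, U=3, X=1, Z=2) weight 1/1080
  (W=0, Y=0, U=3, X=2, Z=2) weight 1/360
  (W=0, Y=0, U=3, X=3, Z=2) weight 1/540
  (W=1, Y=0, U=2, X=0, Z=4) weight 1/210
  … 63 more
Group by Z:
  weight(Z=2) = 1/12
  weight(Z=4) = 1/4
Total weight = 1/12 + 1/4 = 1/3
P(Z=2 | obs) = 1/12 / 1/3 = 1/4
P(Z=4 | obs) = 1/4 / 1/3 = 3/4
argmax = 4

argmax_v P(Z = v | obs) = 4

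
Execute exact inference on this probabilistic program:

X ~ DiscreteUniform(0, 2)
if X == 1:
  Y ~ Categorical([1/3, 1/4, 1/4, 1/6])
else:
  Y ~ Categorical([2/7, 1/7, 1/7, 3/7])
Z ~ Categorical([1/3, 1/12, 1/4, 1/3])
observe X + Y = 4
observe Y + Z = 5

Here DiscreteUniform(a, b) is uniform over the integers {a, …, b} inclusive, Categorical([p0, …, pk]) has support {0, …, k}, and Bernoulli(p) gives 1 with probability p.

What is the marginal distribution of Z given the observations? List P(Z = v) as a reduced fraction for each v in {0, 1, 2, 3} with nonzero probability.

Enumerate traces; 2 have nonzero weight after conditioning:
  (X=1, Y=3, Z=2) weight 1/72
  (X=2, Y=2, Z=3) weight 1/63
Group by Z:
  weight(Z=2) = 1/72
  weight(Z=3) = 1/63
Total weight = 1/72 + 1/63 = 5/168
P(Z=2 | obs) = 1/72 / 5/168 = 7/15
P(Z=3 | obs) = 1/63 / 5/168 = 8/15

P(Z=2) = 7/15, P(Z=3) = 8/15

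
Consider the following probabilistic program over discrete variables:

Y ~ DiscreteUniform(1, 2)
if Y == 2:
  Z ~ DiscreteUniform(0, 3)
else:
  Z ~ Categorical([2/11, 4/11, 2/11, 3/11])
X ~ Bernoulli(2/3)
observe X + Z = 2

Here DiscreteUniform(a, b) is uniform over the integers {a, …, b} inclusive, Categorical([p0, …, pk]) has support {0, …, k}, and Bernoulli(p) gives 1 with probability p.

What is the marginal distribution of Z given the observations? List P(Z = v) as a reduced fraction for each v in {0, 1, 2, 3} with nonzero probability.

Enumerate traces; 4 have nonzero weight after conditioning:
  (Y=1, Z=1, X=1) weight 4/33
  (Y=1, Z=2, X=0) weight 1/33
  (Y=2, Z=1, X=1) weight 1/12
  (Y=2, Z=2, X=0) weight 1/24
Group by Z:
  weight(Z=1) = 9/44
  weight(Z=2) = 19/264
Total weight = 9/44 + 19/264 = 73/264
P(Z=1 | obs) = 9/44 / 73/264 = 54/73
P(Z=2 | obs) = 19/264 / 73/264 = 19/73

P(Z=1) = 54/73, P(Z=2) = 19/73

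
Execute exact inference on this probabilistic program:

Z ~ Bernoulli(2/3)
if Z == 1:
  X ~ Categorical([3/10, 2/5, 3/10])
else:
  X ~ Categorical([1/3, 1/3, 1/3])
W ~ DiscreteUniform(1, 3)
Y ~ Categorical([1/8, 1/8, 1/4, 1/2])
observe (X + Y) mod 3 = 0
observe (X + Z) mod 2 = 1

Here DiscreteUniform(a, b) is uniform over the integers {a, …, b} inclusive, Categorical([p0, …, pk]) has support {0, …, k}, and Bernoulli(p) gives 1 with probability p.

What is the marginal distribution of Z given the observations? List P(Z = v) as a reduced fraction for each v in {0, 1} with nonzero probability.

P(Z=0) = 5/32, P(Z=1) = 27/32

Enumerate traces; 12 have nonzero weight after conditioning:
  (Z=0, X=1, W=1, Y=2) weight 1/108
  (Z=0, X=1, W=2, Y=2) weight 1/108
  (Z=0, X=1, W=3, Y=2) weight 1/108
  (Z=1, X=0, W=1, Y=0) weight 1/120
  (Z=1, X=0, W=1, Y=3) weight 1/30
  (Z=1, X=0, W=2, Y=0) weight 1/120
  (Z=1, X=0, W=2, Y=3) weight 1/30
  (Z=1, X=0, W=3, Y=0) weight 1/120
  … 4 more
Group by Z:
  weight(Z=0) = 1/36
  weight(Z=1) = 3/20
Total weight = 1/36 + 3/20 = 8/45
P(Z=0 | obs) = 1/36 / 8/45 = 5/32
P(Z=1 | obs) = 3/20 / 8/45 = 27/32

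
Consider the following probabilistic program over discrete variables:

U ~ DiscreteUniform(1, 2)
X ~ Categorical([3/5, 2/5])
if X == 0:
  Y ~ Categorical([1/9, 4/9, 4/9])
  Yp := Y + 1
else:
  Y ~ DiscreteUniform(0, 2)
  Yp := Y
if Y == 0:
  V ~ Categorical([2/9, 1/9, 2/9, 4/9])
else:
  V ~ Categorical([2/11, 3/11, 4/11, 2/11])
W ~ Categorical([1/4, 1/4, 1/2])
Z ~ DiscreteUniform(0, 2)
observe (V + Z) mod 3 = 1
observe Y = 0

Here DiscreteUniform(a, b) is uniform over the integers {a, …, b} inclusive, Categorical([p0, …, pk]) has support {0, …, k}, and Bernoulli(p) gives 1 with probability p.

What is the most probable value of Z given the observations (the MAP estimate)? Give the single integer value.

Enumerate traces; 48 have nonzero weight after conditioning:
  (U=1, X=0, Y=0, V=0, W=0, Z=1) weight 1/1620
  (U=1, X=0, Y=0, V=0, W=1, Z=1) weight 1/1620
  (U=1, X=0, Y=0, V=0, W=2, Z=1) weight 1/810
  (U=1, X=0, Y=0, V=1, W=0, Z=0) weight 1/3240
  (U=1, X=0, Y=0, V=1, W=1, Z=0) weight 1/3240
  (U=1, X=0, Y=0, V=1, W=2, Z=0) weight 1/1620
  (U=1, X=0, Y=0, V=2, W=0, Z=2) weight 1/1620
  (U=1, X=0, Y=0, V=2, W=1, Z=2) weight 1/1620
  … 40 more
Group by Z:
  weight(Z=0) = 1/135
  weight(Z=1) = 2/45
  weight(Z=2) = 2/135
Total weight = 1/135 + 2/45 + 2/135 = 1/15
P(Z=0 | obs) = 1/135 / 1/15 = 1/9
P(Z=1 | obs) = 2/45 / 1/15 = 2/3
P(Z=2 | obs) = 2/135 / 1/15 = 2/9
argmax = 1

argmax_v P(Z = v | obs) = 1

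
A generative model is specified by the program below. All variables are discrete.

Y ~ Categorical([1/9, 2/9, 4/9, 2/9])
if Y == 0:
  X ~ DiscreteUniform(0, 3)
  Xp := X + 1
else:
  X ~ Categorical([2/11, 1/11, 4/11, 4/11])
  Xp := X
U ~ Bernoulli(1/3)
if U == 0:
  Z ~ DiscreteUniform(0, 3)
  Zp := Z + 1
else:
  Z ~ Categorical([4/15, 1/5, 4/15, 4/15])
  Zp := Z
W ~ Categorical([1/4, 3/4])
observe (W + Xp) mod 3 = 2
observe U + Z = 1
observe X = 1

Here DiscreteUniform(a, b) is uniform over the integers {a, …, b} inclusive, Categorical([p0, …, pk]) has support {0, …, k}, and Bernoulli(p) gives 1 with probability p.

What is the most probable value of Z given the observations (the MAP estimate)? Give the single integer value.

Enumerate traces; 8 have nonzero weight after conditioning:
  (Y=0, X=1, U=0, Z=1, W=0) weight 1/864
  (Y=0, X=1, U=1, Z=0, W=0) weight 1/1620
  (Y=1, X=1, U=0, Z=1, W=1) weight 1/396
  (Y=1, X=1, U=1, Z=0, W=1) weight 2/1485
  (Y=2, X=1, U=0, Z=1, W=1) weight 1/198
  (Y=2, X=1, U=1, Z=0, W=1) weight 4/1485
  (Y=3, X=1, U=0, Z=1, W=1) weight 1/396
  (Y=3, X=1, U=1, Z=0, W=1) weight 2/1485
Group by Z:
  weight(Z=0) = 107/17820
  weight(Z=1) = 107/9504
Total weight = 107/17820 + 107/9504 = 2461/142560
P(Z=0 | obs) = 107/17820 / 2461/142560 = 8/23
P(Z=1 | obs) = 107/9504 / 2461/142560 = 15/23
argmax = 1

argmax_v P(Z = v | obs) = 1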